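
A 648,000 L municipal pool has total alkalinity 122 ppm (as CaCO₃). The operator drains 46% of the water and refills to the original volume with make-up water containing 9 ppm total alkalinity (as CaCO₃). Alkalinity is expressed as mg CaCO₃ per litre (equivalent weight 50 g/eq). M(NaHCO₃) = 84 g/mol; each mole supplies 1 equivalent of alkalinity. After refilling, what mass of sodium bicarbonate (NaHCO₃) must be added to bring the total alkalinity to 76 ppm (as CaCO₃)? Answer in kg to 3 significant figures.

6.51 kg

After draining 46% and refilling: 122 × 0.54 + 9 × 0.46 = 70.02 ppm.
Deficit to target: 76 − 70.02 = 5.98 mg/L.
As CaCO₃: 5.98 mg/L × 648,000 L = 3875 g; ÷ 50 g/eq ÷ 1 = 77.5 mol NaHCO₃.
Mass: 77.5 × 84 = 6510 g.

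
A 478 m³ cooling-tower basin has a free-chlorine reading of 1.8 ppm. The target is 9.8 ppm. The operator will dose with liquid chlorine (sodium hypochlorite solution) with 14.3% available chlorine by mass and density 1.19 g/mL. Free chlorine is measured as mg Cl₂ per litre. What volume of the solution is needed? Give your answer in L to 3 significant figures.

Volume: 478 m³ = 478,000 L.
Chlorine deficit: 9.8 − 1.8 = 8 ppm = 8 mg/L as Cl₂.
Cl₂ equivalent needed: 8 mg/L × 478,000 L = 3,824,000 mg = 3824 g.
Product at 14.3% available chlorine: 3824 / 0.143 = 26,740 g.
Volume at density 1.19 g/mL: 26,740 g ÷ 1.19 g/mL = 22,470 mL.

22.5 L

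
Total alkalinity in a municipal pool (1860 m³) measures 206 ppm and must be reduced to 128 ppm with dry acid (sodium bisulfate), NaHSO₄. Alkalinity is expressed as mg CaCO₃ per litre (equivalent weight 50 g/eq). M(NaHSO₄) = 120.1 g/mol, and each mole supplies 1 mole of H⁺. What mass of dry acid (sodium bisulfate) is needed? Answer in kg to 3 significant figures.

348 kg

Volume: 1860 m³ = 1,860,000 L.
Alkalinity to neutralize: (206 − 128) = 78 mg/L as CaCO₃ × 1,860,000 L = 145,100 g as CaCO₃.
Equivalents of H⁺ required: 145,100 ÷ 50 g/eq = 2902 eq = 2902 mol NaHSO₄.
Mass of NaHSO₄: 2902 × 120.1 = 348,500 g.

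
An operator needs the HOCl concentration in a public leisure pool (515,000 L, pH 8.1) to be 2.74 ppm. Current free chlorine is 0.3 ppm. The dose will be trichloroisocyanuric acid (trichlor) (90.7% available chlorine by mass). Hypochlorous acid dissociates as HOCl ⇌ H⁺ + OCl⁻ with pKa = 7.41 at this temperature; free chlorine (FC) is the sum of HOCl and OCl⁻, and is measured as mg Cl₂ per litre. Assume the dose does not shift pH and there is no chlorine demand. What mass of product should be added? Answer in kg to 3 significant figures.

9.01 kg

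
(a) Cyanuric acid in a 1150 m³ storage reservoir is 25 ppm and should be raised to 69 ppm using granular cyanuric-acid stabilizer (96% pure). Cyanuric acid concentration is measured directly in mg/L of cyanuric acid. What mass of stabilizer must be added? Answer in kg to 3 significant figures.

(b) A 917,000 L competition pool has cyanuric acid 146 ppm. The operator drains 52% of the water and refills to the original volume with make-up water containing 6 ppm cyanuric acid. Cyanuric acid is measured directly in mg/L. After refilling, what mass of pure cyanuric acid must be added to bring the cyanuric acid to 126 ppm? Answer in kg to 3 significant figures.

(a) 52.7 kg; (b) 48.4 kg

(a) Volume: 1150 m³ = 1,150,000 L.
(a) CYA to add: (69 − 25) = 44 mg/L × 1,150,000 L = 50,600 g cyanuric acid.
(a) At 96% purity: 50,600 / 0.96 = 52,710 g product.

(b) After draining 52% and refilling: 146 × 0.48 + 6 × 0.52 = 73.2 ppm.
(b) Deficit to target: 126 − 73.2 = 52.8 mg/L.
(b) Mass: 52.8 mg/L × 917,000 L = 48,420 g cyanuric acid.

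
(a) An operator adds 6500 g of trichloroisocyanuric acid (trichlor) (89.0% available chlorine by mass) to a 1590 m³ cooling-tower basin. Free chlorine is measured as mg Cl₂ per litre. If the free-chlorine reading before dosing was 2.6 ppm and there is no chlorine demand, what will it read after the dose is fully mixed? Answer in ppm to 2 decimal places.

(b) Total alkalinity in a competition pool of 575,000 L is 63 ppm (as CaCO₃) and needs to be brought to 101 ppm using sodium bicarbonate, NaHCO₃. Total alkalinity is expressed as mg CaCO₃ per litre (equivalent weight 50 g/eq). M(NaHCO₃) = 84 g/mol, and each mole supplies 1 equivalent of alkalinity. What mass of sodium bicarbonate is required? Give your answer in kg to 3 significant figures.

(a) Volume: 1590 m³ = 1,590,000 L.
(a) Available chlorine delivered: 6500 g × 0.89 = 5785 g as Cl₂.
(a) Concentration rise: 5785 g / 1,590,000 L = 3.638 mg/L = 3.64 ppm.
(a) Final FC: 2.6 + 3.64 = 6.24 ppm.

(b) Alkalinity to add: (101 − 63) = 38 mg/L as CaCO₃ × 575,000 L = 21,850 g as CaCO₃.
(b) Equivalents: 21,850 g ÷ 50 g/eq = 437 eq.
(b) NaHCO₃ supplies 1 eq per mole → 437 mol.
(b) Mass: 437 mol × 84 g/mol = 36,710 g.

(a) 6.24 ppm; (b) 36.7 kg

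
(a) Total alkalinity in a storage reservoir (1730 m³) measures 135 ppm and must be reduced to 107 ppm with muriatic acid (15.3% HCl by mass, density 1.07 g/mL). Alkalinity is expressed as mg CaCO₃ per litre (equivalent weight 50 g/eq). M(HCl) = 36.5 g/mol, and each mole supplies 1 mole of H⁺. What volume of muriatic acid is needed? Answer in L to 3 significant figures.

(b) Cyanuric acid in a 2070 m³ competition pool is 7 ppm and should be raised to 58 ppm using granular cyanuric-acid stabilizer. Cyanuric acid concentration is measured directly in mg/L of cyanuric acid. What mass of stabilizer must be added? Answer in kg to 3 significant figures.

(a) Volume: 1730 m³ = 1,730,000 L.
(a) Alkalinity to neutralize: (135 − 107) = 28 mg/L as CaCO₃ × 1,730,000 L = 48,440 g as CaCO₃.
(a) Equivalents of H⁺ required: 48,440 ÷ 50 g/eq = 968.8 eq = 968.8 mol HCl.
(a) Mass of HCl: 968.8 × 36.5 = 35,360 g.
(a) Mass of 15.3% solution: 35,360 / 0.153 = 231,100 g.
(a) Volume: 231,100 g ÷ 1.07 g/mL = 216,000 mL.

(b) Volume: 2070 m³ = 2,070,000 L.
(b) CYA to add: (58 − 7) = 51 mg/L × 2,070,000 L = 105,600 g cyanuric acid.

(a) 216 L; (b) 106 kg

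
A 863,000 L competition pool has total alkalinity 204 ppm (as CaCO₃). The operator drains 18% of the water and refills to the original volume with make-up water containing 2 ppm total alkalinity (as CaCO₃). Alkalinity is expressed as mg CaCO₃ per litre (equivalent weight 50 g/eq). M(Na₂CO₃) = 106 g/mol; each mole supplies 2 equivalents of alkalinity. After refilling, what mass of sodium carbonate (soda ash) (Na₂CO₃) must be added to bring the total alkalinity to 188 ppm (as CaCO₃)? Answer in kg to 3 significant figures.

18.6 kg

After draining 18% and refilling: 204 × 0.82 + 2 × 0.18 = 167.64 ppm.
Deficit to target: 188 − 167.64 = 20.36 mg/L.
As CaCO₃: 20.36 mg/L × 863,000 L = 17,570 g; ÷ 50 g/eq ÷ 2 = 175.7 mol Na₂CO₃.
Mass: 175.7 × 106 = 18,620 g.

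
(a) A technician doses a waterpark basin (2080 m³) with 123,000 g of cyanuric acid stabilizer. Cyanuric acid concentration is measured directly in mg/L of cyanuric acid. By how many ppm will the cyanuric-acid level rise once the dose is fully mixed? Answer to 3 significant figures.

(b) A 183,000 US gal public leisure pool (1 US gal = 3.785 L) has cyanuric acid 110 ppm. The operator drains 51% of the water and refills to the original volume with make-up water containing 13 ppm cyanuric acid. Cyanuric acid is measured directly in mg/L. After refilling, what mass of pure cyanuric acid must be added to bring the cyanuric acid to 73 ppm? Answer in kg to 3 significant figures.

(a) 59.1 ppm; (b) 8.64 kg

(a) Volume: 2080 m³ = 2,080,000 L.
(a) Rise: 123,000 g / 2,080,000 L × 1000 = 59.13 mg/L.

(b) Volume: 183,000 US gal × 3.785 L/gal = 692,655 L.
(b) After draining 51% and refilling: 110 × 0.49 + 13 × 0.51 = 60.53 ppm.
(b) Deficit to target: 73 − 60.53 = 12.47 mg/L.
(b) Mass: 12.47 mg/L × 692,655 L = 8637 g cyanuric acid.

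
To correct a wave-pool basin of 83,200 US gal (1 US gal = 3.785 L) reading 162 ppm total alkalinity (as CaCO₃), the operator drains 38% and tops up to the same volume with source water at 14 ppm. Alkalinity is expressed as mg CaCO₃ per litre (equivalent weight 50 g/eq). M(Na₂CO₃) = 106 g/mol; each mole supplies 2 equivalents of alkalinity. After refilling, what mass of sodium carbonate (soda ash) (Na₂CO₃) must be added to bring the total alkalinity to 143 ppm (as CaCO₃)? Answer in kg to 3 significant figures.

Volume: 83,200 US gal × 3.785 L/gal = 314,912 L.
After draining 38% and refilling: 162 × 0.62 + 14 × 0.38 = 105.76 ppm.
Deficit to target: 143 − 105.76 = 37.24 mg/L.
As CaCO₃: 37.24 mg/L × 314,912 L = 11,730 g; ÷ 50 g/eq ÷ 2 = 117.3 mol Na₂CO₃.
Mass: 117.3 × 106 = 12,430 g.

12.4 kg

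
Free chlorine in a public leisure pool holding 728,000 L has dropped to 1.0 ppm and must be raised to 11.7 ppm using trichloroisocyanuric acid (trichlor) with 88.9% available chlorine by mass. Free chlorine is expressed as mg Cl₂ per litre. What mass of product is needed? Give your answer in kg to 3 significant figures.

Chlorine deficit: 11.7 − 1.0 = 10.7 ppm = 10.7 mg/L as Cl₂.
Cl₂ equivalent needed: 10.7 mg/L × 728,000 L = 7,790,000 mg = 7790 g.
Product at 88.9% available chlorine: 7790 / 0.889 = 8762 g.

8.76 kg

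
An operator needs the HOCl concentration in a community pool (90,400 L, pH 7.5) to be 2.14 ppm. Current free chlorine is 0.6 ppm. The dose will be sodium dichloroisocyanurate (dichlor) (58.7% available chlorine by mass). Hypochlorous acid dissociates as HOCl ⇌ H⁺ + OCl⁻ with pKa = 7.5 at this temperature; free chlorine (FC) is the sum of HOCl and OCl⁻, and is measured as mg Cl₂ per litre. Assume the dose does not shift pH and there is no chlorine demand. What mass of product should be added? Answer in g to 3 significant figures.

[OCl⁻]/[HOCl] = 10^(pH − pKa) = 10^(7.5 − 7.5) = 1; fraction as HOCl = 1/(1 + 1) = 0.5.
Free chlorine required for 2.14 ppm HOCl: 2.14 / 0.5 = 4.28 ppm.
FC to add: 4.28 − 0.6 = 3.68 mg/L as Cl₂.
Cl₂ equivalent: 3.68 mg/L × 90,400 L = 332.7 g.
Product at 58.7% available Cl: 332.7 / 0.587 = 566.7 g.

567 g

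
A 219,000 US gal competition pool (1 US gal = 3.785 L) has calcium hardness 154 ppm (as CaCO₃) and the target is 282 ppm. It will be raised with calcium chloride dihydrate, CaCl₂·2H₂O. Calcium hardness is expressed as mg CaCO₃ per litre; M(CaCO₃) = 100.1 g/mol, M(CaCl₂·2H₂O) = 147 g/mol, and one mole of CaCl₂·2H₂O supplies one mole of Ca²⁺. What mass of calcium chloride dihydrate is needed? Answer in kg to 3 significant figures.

156 kg

Volume: 219,000 US gal × 3.785 L/gal = 828,915 L.
Hardness to add: (282 − 154) = 128 mg/L as CaCO₃ × 828,915 L = 106,100 g as CaCO₃.
Moles of Ca²⁺ (1 mol Ca²⁺ ≡ 1 mol CaCO₃): 106,100 / 100.1 g/mol = 1060 mol.
Mass of CaCl₂·2H₂O: 1060 × 147 = 155,800 g.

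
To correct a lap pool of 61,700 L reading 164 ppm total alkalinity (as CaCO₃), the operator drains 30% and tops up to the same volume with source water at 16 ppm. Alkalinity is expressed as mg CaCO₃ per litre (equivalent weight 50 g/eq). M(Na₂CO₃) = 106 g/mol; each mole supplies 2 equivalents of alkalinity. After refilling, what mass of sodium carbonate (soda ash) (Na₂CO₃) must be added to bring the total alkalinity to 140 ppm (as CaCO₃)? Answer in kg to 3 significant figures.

1.33 kg

After draining 30% and refilling: 164 × 0.70 + 16 × 0.30 = 119.6 ppm.
Deficit to target: 140 − 119.6 = 20.4 mg/L.
As CaCO₃: 20.4 mg/L × 61,700 L = 1259 g; ÷ 50 g/eq ÷ 2 = 12.59 mol Na₂CO₃.
Mass: 12.59 × 106 = 1334 g.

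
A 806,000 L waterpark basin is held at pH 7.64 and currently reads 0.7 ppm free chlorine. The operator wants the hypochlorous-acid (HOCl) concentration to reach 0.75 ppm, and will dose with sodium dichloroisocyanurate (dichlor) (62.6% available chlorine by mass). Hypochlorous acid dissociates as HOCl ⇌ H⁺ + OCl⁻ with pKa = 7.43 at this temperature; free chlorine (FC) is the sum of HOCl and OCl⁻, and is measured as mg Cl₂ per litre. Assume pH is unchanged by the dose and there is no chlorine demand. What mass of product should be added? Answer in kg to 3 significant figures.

1.63 kg

[OCl⁻]/[HOCl] = 10^(pH − pKa) = 10^(7.64 − 7.43) = 1.622; fraction as HOCl = 1/(1 + 1.622) = 0.3814.
Free chlorine required for 0.75 ppm HOCl: 0.75 / 0.3814 = 1.966 ppm.
FC to add: 1.966 − 0.7 = 1.266 mg/L as Cl₂.
Cl₂ equivalent: 1.266 mg/L × 806,000 L = 1021 g.
Product at 62.6% available Cl: 1021 / 0.626 = 1630 g.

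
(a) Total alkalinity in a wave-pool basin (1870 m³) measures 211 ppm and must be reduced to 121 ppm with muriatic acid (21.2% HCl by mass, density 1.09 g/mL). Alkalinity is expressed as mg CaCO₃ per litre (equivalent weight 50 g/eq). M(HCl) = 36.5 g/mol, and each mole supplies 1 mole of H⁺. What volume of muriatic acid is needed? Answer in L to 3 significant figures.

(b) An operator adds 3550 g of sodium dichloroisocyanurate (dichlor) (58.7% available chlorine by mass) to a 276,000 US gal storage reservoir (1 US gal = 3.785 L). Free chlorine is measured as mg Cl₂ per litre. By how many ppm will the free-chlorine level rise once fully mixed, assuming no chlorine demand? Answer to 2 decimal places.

(a) 532 L; (b) 1.99 ppm

(a) Volume: 1870 m³ = 1,870,000 L.
(a) Alkalinity to neutralize: (211 − 121) = 90 mg/L as CaCO₃ × 1,870,000 L = 168,300 g as CaCO₃.
(a) Equivalents of H⁺ required: 168,300 ÷ 50 g/eq = 3366 eq = 3366 mol HCl.
(a) Mass of HCl: 3366 × 36.5 = 122,900 g.
(a) Mass of 21.2% solution: 122,900 / 0.212 = 579,500 g.
(a) Volume: 579,500 g ÷ 1.09 g/mL = 531,700 mL.

(b) Volume: 276,000 US gal × 3.785 L/gal = 1,044,660 L.
(b) Available chlorine delivered: 3550 g × 0.587 = 2084 g as Cl₂.
(b) Concentration rise: 2084 g / 1,044,660 L = 1.995 mg/L = 1.99 ppm.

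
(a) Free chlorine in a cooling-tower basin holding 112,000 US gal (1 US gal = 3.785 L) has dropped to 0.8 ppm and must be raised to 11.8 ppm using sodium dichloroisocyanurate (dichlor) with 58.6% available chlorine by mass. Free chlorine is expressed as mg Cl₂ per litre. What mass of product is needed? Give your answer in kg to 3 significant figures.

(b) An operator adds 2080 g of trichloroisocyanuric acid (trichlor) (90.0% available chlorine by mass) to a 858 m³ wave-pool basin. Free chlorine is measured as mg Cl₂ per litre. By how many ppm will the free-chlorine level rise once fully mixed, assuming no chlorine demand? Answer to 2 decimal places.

(a) Volume: 112,000 US gal × 3.785 L/gal = 423,920 L.
(a) Chlorine deficit: 11.8 − 0.8 = 11 ppm = 11 mg/L as Cl₂.
(a) Cl₂ equivalent needed: 11 mg/L × 423,920 L = 4,663,000 mg = 4663 g.
(a) Product at 58.6% available chlorine: 4663 / 0.586 = 7958 g.

(b) Volume: 858 m³ = 858,000 L.
(b) Available chlorine delivered: 2080 g × 0.9 = 1872 g as Cl₂.
(b) Concentration rise: 1872 g / 858,000 L = 2.182 mg/L = 2.18 ppm.

(a) 7.96 kg; (b) 2.18 ppm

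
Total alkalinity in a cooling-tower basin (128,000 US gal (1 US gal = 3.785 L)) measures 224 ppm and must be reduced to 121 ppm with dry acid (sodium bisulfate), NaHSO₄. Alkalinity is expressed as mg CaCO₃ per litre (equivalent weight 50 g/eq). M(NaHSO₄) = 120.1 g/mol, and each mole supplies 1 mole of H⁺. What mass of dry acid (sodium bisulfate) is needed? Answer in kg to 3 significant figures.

Volume: 128,000 US gal × 3.785 L/gal = 484,480 L.
Alkalinity to neutralize: (224 − 121) = 103 mg/L as CaCO₃ × 484,480 L = 49,900 g as CaCO₃.
Equivalents of H⁺ required: 49,900 ÷ 50 g/eq = 998 eq = 998 mol NaHSO₄.
Mass of NaHSO₄: 998 × 120.1 = 119,900 g.

120 kg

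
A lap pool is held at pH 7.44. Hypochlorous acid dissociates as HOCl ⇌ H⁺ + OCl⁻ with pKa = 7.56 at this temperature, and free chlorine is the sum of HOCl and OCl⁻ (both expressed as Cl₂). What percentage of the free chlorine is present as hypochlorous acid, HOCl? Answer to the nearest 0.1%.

56.9%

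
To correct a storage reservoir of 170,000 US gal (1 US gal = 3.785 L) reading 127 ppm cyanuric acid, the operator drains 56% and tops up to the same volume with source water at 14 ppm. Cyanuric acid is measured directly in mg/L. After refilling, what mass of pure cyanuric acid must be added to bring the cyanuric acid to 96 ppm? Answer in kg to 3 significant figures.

Volume: 170,000 US gal × 3.785 L/gal = 643,450 L.
After draining 56% and refilling: 127 × 0.44 + 14 × 0.56 = 63.72 ppm.
Deficit to target: 96 − 63.72 = 32.28 mg/L.
Mass: 32.28 mg/L × 643,450 L = 20,770 g cyanuric acid.

20.8 kg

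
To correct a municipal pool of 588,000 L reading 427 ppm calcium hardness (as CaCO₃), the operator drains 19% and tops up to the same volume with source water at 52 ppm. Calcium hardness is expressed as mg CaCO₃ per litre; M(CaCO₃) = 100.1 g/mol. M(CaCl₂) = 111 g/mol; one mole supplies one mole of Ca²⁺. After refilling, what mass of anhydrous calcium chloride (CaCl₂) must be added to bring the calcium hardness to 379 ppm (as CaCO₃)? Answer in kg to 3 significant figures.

15.2 kg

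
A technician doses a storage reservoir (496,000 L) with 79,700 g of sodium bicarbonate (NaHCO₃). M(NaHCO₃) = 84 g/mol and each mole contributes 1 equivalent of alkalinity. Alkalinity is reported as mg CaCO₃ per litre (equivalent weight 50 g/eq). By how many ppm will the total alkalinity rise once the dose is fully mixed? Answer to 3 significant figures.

95.6 ppm

Moles of NaHCO₃: 79,700 g ÷ 84 g/mol = 948.8 mol → 948.8 eq of alkalinity.
As CaCO₃: 948.8 eq × 50 g/eq = 47,440 g.
Rise: 47,440 g / 496,000 L × 1000 = 95.65 mg/L.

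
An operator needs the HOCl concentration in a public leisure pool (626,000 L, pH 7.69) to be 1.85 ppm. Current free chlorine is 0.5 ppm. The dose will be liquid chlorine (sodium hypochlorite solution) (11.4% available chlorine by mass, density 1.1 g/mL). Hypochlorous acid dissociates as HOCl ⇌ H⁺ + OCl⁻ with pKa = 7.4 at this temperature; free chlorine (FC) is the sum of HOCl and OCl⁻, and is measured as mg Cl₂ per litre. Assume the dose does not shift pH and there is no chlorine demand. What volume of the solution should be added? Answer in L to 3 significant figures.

24.7 L

[OCl⁻]/[HOCl] = 10^(pH − pKa) = 10^(7.69 − 7.4) = 1.95; fraction as HOCl = 1/(1 + 1.95) = 0.339.
Free chlorine required for 1.85 ppm HOCl: 1.85 / 0.339 = 5.457 ppm.
FC to add: 5.457 − 0.5 = 4.957 mg/L as Cl₂.
Cl₂ equivalent: 4.957 mg/L × 626,000 L = 3103 g.
Product at 11.4% available Cl: 3103 / 0.114 = 27,220 g.
Volume: 27,220 g ÷ 1.1 g/mL = 24,750 mL.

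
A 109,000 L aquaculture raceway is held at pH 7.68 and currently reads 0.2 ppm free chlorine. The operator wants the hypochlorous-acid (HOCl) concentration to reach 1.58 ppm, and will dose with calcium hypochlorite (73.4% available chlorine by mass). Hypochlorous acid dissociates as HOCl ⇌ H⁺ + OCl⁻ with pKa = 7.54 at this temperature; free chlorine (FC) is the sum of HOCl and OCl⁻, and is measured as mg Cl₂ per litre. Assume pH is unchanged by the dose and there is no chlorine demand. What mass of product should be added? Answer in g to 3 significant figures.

529 g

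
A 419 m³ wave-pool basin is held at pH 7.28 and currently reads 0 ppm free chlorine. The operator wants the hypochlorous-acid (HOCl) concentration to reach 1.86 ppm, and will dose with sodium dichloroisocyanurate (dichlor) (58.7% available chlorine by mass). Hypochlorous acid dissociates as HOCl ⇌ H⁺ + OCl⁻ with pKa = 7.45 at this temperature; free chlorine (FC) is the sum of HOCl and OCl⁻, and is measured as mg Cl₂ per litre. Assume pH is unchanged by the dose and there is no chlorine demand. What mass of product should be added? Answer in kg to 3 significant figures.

2.23 kg

Volume: 419 m³ = 419,000 L.
[OCl⁻]/[HOCl] = 10^(pH − pKa) = 10^(7.28 − 7.45) = 0.6761; fraction as HOCl = 1/(1 + 0.6761) = 0.5966.
Free chlorine required for 1.86 ppm HOCl: 1.86 / 0.5966 = 3.118 ppm.
FC to add: 3.118 − 0 = 3.118 mg/L as Cl₂.
Cl₂ equivalent: 3.118 mg/L × 419,000 L = 1306 g.
Product at 58.7% available Cl: 1306 / 0.587 = 2225 g.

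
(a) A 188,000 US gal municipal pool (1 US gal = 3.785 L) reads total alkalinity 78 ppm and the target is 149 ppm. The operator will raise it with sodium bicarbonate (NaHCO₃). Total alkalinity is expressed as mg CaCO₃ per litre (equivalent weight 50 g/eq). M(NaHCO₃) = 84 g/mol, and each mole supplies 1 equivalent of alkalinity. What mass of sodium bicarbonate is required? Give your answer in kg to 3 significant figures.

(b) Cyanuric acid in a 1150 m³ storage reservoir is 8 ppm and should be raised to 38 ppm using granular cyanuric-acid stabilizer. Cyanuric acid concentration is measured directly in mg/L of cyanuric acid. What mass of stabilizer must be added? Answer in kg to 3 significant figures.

(a) Volume: 188,000 US gal × 3.785 L/gal = 711,580 L.
(a) Alkalinity to add: (149 − 78) = 71 mg/L as CaCO₃ × 711,580 L = 50,520 g as CaCO₃.
(a) Equivalents: 50,520 g ÷ 50 g/eq = 1010 eq.
(a) NaHCO₃ supplies 1 eq per mole → 1010 mol.
(a) Mass: 1010 mol × 84 g/mol = 84,880 g.

(b) Volume: 1150 m³ = 1,150,000 L.
(b) CYA to add: (38 − 8) = 30 mg/L × 1,150,000 L = 34,500 g cyanuric acid.

(a) 84.9 kg; (b) 34.5 kg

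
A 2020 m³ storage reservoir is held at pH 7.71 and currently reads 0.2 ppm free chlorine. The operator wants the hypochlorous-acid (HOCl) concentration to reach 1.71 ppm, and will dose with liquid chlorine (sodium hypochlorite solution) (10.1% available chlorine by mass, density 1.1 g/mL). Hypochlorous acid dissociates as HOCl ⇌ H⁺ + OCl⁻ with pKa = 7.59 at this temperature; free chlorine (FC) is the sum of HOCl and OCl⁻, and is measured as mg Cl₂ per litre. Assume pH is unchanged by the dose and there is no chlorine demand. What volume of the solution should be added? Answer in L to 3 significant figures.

68.4 L

Volume: 2020 m³ = 2,020,000 L.
[OCl⁻]/[HOCl] = 10^(pH − pKa) = 10^(7.71 − 7.59) = 1.318; fraction as HOCl = 1/(1 + 1.318) = 0.4314.
Free chlorine required for 1.71 ppm HOCl: 1.71 / 0.4314 = 3.964 ppm.
FC to add: 3.964 − 0.2 = 3.764 mg/L as Cl₂.
Cl₂ equivalent: 3.764 mg/L × 2,020,000 L = 7604 g.
Product at 10.1% available Cl: 7604 / 0.101 = 75,280 g.
Volume: 75,280 g ÷ 1.1 g/mL = 68,440 mL.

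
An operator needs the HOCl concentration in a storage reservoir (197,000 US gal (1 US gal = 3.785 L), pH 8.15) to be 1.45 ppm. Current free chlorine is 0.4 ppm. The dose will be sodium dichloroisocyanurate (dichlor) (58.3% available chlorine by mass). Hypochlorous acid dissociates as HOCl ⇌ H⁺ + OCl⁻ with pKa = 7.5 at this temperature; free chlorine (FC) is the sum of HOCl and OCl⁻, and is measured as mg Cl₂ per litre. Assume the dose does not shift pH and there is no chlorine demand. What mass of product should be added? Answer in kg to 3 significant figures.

9.63 kg

Volume: 197,000 US gal × 3.785 L/gal = 745,645 L.
[OCl⁻]/[HOCl] = 10^(pH − pKa) = 10^(8.15 − 7.5) = 4.467; fraction as HOCl = 1/(1 + 4.467) = 0.1829.
Free chlorine required for 1.45 ppm HOCl: 1.45 / 0.1829 = 7.927 ppm.
FC to add: 7.927 − 0.4 = 7.527 mg/L as Cl₂.
Cl₂ equivalent: 7.527 mg/L × 745,645 L = 5612 g.
Product at 58.3% available Cl: 5612 / 0.583 = 9627 g.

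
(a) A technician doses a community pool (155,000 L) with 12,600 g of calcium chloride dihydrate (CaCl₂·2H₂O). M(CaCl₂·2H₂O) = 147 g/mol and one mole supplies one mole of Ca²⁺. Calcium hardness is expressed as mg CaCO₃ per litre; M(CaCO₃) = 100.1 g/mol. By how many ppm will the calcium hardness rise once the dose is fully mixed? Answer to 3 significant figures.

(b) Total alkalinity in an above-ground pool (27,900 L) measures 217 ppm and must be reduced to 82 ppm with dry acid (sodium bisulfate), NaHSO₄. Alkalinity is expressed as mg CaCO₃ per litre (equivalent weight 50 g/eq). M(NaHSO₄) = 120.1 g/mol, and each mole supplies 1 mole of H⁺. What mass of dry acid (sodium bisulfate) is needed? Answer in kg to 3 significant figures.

(a) 55.4 ppm; (b) 9.05 kg

(a) Moles of Ca²⁺: 12,600 g ÷ 147 g/mol = 85.71 mol.
(a) As CaCO₃: 85.71 mol × 100.1 g/mol = 8580 g.
(a) Rise: 8580 g / 155,000 L × 1000 = 55.35 mg/L.

(b) Alkalinity to neutralize: (217 − 82) = 135 mg/L as CaCO₃ × 27,900 L = 3766 g as CaCO₃.
(b) Equivalents of H⁺ required: 3766 ÷ 50 g/eq = 75.33 eq = 75.33 mol NaHSO₄.
(b) Mass of NaHSO₄: 75.33 × 120.1 = 9047 g.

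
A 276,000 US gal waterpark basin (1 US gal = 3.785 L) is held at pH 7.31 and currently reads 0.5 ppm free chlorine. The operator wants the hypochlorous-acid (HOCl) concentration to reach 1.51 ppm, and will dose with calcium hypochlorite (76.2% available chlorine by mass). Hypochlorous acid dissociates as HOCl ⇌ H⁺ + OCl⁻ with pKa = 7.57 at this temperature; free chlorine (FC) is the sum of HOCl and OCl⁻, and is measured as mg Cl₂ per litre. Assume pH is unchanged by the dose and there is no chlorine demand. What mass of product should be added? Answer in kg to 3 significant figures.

2.52 kg

Volume: 276,000 US gal × 3.785 L/gal = 1,044,660 L.
[OCl⁻]/[HOCl] = 10^(pH − pKa) = 10^(7.31 − 7.57) = 0.5495; fraction as HOCl = 1/(1 + 0.5495) = 0.6454.
Free chlorine required for 1.51 ppm HOCl: 1.51 / 0.6454 = 2.34 ppm.
FC to add: 2.34 − 0.5 = 1.84 mg/L as Cl₂.
Cl₂ equivalent: 1.84 mg/L × 1,044,660 L = 1922 g.
Product at 76.2% available Cl: 1922 / 0.762 = 2522 g.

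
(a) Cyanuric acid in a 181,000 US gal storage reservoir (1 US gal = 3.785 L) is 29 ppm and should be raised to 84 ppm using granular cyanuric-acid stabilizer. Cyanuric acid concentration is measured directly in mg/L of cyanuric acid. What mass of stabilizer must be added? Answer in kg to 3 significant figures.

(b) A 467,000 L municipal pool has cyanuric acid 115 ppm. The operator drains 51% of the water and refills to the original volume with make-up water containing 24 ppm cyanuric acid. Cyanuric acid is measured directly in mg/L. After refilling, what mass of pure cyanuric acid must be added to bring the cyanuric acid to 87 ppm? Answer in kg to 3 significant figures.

(a) 37.7 kg; (b) 8.60 kg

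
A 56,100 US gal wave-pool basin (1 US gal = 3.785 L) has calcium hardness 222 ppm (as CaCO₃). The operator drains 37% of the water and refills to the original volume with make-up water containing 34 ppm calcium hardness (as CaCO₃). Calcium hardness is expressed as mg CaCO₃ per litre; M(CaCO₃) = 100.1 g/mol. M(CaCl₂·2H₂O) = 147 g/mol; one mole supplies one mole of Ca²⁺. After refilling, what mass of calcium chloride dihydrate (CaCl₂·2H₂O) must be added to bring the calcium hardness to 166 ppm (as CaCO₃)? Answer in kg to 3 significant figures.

4.23 kg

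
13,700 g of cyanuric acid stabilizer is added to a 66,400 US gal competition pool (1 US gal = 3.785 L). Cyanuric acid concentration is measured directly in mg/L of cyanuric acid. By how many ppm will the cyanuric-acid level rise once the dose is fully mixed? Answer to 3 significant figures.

54.5 ppm

Volume: 66,400 US gal × 3.785 L/gal = 251,324 L.
Rise: 13,700 g / 251,324 L × 1000 = 54.51 mg/L.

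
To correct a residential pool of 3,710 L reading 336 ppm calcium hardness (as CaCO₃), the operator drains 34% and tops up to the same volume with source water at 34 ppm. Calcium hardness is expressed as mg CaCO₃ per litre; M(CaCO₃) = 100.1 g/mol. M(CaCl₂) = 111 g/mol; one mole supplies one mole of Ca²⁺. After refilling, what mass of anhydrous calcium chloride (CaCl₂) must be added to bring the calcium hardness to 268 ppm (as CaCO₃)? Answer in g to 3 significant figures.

After draining 34% and refilling: 336 × 0.66 + 34 × 0.34 = 233.32 ppm.
Deficit to target: 268 − 233.32 = 34.68 mg/L.
As CaCO₃: 34.68 mg/L × 3,710 L = 128.7 g; ÷ 100.1 = 1.285 mol Ca²⁺.
Mass: 1.285 × 111 = 142.7 g.

143 g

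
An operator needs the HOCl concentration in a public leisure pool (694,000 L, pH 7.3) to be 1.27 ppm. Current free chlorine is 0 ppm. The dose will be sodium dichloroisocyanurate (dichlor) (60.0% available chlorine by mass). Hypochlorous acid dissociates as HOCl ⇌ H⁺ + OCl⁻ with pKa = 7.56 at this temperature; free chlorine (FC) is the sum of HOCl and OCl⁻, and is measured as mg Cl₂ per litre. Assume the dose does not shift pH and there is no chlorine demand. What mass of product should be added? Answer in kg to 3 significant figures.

2.28 kg

[OCl⁻]/[HOCl] = 10^(pH − pKa) = 10^(7.3 − 7.56) = 0.5495; fraction as HOCl = 1/(1 + 0.5495) = 0.6454.
Free chlorine required for 1.27 ppm HOCl: 1.27 / 0.6454 = 1.968 ppm.
FC to add: 1.968 − 0 = 1.968 mg/L as Cl₂.
Cl₂ equivalent: 1.968 mg/L × 694,000 L = 1366 g.
Product at 60.0% available Cl: 1366 / 0.6 = 2276 g.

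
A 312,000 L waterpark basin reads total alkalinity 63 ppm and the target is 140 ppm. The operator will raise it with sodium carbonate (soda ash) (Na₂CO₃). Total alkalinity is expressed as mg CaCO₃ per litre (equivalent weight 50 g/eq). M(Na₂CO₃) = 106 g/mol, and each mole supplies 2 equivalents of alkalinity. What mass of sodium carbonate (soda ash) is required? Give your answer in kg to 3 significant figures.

Alkalinity to add: (140 − 63) = 77 mg/L as CaCO₃ × 312,000 L = 24,020 g as CaCO₃.
Equivalents: 24,020 g ÷ 50 g/eq = 480.5 eq.
Each mole of Na₂CO₃ supplies 2 eq, so 480.5 / 2 = 240.2 mol.
Mass: 240.2 mol × 106 g/mol = 25,470 g.

25.5 kg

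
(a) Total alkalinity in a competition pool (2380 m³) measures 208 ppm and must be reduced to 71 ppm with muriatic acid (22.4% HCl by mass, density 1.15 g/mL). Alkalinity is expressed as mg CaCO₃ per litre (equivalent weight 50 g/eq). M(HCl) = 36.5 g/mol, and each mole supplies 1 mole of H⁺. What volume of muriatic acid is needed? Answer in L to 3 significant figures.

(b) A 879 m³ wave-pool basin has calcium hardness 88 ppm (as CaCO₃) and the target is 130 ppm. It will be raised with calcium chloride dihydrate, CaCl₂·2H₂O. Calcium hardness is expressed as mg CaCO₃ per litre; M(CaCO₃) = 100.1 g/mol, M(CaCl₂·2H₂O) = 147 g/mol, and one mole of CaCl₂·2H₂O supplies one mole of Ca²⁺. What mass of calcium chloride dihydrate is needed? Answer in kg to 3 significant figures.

(a) 924 L; (b) 54.2 kg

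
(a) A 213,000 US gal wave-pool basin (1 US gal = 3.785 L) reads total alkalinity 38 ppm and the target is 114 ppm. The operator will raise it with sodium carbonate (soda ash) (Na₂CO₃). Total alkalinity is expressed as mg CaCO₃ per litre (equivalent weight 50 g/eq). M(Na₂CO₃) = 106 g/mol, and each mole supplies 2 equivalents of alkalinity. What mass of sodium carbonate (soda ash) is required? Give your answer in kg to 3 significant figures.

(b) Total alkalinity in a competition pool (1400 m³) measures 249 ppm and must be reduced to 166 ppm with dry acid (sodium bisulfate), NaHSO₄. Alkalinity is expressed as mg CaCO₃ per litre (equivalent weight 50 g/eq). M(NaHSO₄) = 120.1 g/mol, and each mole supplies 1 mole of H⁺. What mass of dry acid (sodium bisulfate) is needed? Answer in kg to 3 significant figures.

(a) 64.9 kg; (b) 279 kg

(a) Volume: 213,000 US gal × 3.785 L/gal = 806,205 L.
(a) Alkalinity to add: (114 − 38) = 76 mg/L as CaCO₃ × 806,205 L = 61,270 g as CaCO₃.
(a) Equivalents: 61,270 g ÷ 50 g/eq = 1225 eq.
(a) Each mole of Na₂CO₃ supplies 2 eq, so 1225 / 2 = 612.7 mol.
(a) Mass: 612.7 mol × 106 g/mol = 64,950 g.

(b) Volume: 1400 m³ = 1,400,000 L.
(b) Alkalinity to neutralize: (249 − 166) = 83 mg/L as CaCO₃ × 1,400,000 L = 116,200 g as CaCO₃.
(b) Equivalents of H⁺ required: 116,200 ÷ 50 g/eq = 2324 eq = 2324 mol NaHSO₄.
(b) Mass of NaHSO₄: 2324 × 120.1 = 279,100 g.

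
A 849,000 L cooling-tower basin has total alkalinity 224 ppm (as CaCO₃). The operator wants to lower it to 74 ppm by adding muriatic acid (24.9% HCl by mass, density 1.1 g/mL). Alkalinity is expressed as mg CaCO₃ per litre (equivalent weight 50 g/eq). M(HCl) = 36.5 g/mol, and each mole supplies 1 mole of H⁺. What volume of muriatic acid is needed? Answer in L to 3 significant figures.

339 L

Alkalinity to neutralize: (224 − 74) = 150 mg/L as CaCO₃ × 849,000 L = 127,400 g as CaCO₃.
Equivalents of H⁺ required: 127,400 ÷ 50 g/eq = 2547 eq = 2547 mol HCl.
Mass of HCl: 2547 × 36.5 = 92,970 g.
Mass of 24.9% solution: 92,970 / 0.249 = 373,400 g.
Volume: 373,400 g ÷ 1.1 g/mL = 339,400 mL.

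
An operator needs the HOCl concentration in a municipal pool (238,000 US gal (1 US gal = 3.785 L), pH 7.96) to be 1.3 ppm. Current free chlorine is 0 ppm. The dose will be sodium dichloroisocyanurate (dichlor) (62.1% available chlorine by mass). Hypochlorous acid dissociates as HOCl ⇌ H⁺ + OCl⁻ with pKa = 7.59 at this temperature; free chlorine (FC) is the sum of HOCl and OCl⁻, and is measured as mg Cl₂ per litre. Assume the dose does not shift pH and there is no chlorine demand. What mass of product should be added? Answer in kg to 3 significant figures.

6.31 kg

Volume: 238,000 US gal × 3.785 L/gal = 900,830 L.
[OCl⁻]/[HOCl] = 10^(pH − pKa) = 10^(7.96 − 7.59) = 2.344; fraction as HOCl = 1/(1 + 2.344) = 0.299.
Free chlorine required for 1.3 ppm HOCl: 1.3 / 0.299 = 4.347 ppm.
FC to add: 4.347 − 0 = 4.347 mg/L as Cl₂.
Cl₂ equivalent: 4.347 mg/L × 900,830 L = 3916 g.
Product at 62.1% available Cl: 3916 / 0.621 = 6307 g.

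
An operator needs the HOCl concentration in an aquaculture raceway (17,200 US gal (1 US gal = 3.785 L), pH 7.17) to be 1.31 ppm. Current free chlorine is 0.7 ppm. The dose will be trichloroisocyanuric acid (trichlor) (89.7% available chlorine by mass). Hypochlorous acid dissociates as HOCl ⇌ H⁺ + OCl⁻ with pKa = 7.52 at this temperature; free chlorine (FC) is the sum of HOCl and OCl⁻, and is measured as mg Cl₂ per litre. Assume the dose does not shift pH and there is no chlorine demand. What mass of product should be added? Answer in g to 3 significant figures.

Volume: 17,200 US gal × 3.785 L/gal = 65,102 L.
[OCl⁻]/[HOCl] = 10^(pH − pKa) = 10^(7.17 − 7.52) = 0.4467; fraction as HOCl = 1/(1 + 0.4467) = 0.6912.
Free chlorine required for 1.31 ppm HOCl: 1.31 / 0.6912 = 1.895 ppm.
FC to add: 1.895 − 0.7 = 1.195 mg/L as Cl₂.
Cl₂ equivalent: 1.195 mg/L × 65,102 L = 77.81 g.
Product at 89.7% available Cl: 77.81 / 0.897 = 86.74 g.

86.7 g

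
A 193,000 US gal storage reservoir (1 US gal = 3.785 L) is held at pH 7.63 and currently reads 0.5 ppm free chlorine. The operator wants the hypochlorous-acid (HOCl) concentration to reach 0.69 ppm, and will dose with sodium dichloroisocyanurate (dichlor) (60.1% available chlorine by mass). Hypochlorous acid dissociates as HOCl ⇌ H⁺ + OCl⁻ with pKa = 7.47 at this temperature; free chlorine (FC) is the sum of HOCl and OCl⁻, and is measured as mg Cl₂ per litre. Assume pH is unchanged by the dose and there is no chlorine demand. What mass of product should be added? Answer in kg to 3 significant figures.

Volume: 193,000 US gal × 3.785 L/gal = 730,505 L.
[OCl⁻]/[HOCl] = 10^(pH − pKa) = 10^(7.63 − 7.47) = 1.445; fraction as HOCl = 1/(1 + 1.445) = 0.4089.
Free chlorine required for 0.69 ppm HOCl: 0.69 / 0.4089 = 1.687 ppm.
FC to add: 1.687 − 0.5 = 1.187 mg/L as Cl₂.
Cl₂ equivalent: 1.187 mg/L × 730,505 L = 867.4 g.
Product at 60.1% available Cl: 867.4 / 0.601 = 1443 g.

1.44 kg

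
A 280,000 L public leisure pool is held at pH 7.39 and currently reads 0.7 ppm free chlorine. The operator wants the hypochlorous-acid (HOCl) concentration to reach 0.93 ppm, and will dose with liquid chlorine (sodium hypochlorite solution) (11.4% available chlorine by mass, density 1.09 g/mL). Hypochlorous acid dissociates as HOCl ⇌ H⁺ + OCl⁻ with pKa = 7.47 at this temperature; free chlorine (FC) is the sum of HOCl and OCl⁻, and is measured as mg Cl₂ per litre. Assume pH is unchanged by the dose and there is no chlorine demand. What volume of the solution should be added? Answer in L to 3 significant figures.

[OCl⁻]/[HOCl] = 10^(pH − pKa) = 10^(7.39 − 7.47) = 0.8318; fraction as HOCl = 1/(1 + 0.8318) = 0.5459.
Free chlorine required for 0.93 ppm HOCl: 0.93 / 0.5459 = 1.704 ppm.
FC to add: 1.704 − 0.7 = 1.004 mg/L as Cl₂.
Cl₂ equivalent: 1.004 mg/L × 280,000 L = 281 g.
Product at 11.4% available Cl: 281 / 0.114 = 2465 g.
Volume: 2465 g ÷ 1.09 g/mL = 2261 mL.

2.26 L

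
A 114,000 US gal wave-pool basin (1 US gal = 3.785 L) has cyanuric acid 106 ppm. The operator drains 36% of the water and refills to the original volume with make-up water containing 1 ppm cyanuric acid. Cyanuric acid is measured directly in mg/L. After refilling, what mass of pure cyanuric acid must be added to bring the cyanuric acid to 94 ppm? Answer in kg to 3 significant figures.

Volume: 114,000 US gal × 3.785 L/gal = 431,490 L.
After draining 36% and refilling: 106 × 0.64 + 1 × 0.36 = 68.2 ppm.
Deficit to target: 94 − 68.2 = 25.8 mg/L.
Mass: 25.8 mg/L × 431,490 L = 11,130 g cyanuric acid.

11.1 kg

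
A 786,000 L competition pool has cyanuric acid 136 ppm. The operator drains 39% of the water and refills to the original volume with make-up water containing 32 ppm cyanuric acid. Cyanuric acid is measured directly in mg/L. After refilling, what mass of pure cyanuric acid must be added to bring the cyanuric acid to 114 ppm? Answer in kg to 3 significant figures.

After draining 39% and refilling: 136 × 0.61 + 32 × 0.39 = 95.44 ppm.
Deficit to target: 114 − 95.44 = 18.56 mg/L.
Mass: 18.56 mg/L × 786,000 L = 14,590 g cyanuric acid.

14.6 kg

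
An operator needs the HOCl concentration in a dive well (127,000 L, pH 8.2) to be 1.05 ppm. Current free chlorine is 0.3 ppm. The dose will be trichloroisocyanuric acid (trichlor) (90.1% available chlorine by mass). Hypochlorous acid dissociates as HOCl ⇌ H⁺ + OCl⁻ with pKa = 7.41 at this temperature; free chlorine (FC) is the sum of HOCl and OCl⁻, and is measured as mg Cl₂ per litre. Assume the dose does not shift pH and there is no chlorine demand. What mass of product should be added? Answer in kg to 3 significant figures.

[OCl⁻]/[HOCl] = 10^(pH − pKa) = 10^(8.2 − 7.41) = 6.166; fraction as HOCl = 1/(1 + 6.166) = 0.1395.
Free chlorine required for 1.05 ppm HOCl: 1.05 / 0.1395 = 7.524 ppm.
FC to add: 7.524 − 0.3 = 7.224 mg/L as Cl₂.
Cl₂ equivalent: 7.224 mg/L × 127,000 L = 917.5 g.
Product at 90.1% available Cl: 917.5 / 0.901 = 1018 g.

1.02 kg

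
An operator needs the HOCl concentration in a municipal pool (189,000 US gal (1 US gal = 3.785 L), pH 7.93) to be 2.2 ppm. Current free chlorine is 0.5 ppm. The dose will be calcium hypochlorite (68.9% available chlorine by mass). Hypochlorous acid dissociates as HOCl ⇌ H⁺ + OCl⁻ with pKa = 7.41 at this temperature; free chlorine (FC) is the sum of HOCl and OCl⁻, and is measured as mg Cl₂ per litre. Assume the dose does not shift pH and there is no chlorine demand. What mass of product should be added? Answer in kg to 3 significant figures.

Volume: 189,000 US gal × 3.785 L/gal = 715,365 L.
[OCl⁻]/[HOCl] = 10^(pH − pKa) = 10^(7.93 − 7.41) = 3.311; fraction as HOCl = 1/(1 + 3.311) = 0.2319.
Free chlorine required for 2.2 ppm HOCl: 2.2 / 0.2319 = 9.485 ppm.
FC to add: 9.485 − 0.5 = 8.985 mg/L as Cl₂.
Cl₂ equivalent: 8.985 mg/L × 715,365 L = 6427 g.
Product at 68.9% available Cl: 6427 / 0.689 = 9329 g.

9.33 kg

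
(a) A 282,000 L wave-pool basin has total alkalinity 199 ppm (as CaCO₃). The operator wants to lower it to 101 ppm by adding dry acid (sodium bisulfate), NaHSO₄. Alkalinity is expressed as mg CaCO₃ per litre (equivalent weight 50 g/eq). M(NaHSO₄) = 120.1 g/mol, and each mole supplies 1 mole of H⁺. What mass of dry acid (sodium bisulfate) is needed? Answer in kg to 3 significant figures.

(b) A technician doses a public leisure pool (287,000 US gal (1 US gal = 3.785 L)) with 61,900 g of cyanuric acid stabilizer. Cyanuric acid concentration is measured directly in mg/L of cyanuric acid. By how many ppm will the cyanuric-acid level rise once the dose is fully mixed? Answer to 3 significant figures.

(a) Alkalinity to neutralize: (199 − 101) = 98 mg/L as CaCO₃ × 282,000 L = 27,640 g as CaCO₃.
(a) Equivalents of H⁺ required: 27,640 ÷ 50 g/eq = 552.7 eq = 552.7 mol NaHSO₄.
(a) Mass of NaHSO₄: 552.7 × 120.1 = 66,380 g.

(b) Volume: 287,000 US gal × 3.785 L/gal = 1,086,295 L.
(b) Rise: 61,900 g / 1,086,295 L × 1000 = 56.98 mg/L.

(a) 66.4 kg; (b) 57.0 ppm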